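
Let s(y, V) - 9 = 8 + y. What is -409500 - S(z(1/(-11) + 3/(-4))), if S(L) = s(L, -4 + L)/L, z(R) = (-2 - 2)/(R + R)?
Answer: -36036717/88 ≈ -4.0951e+5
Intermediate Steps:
s(y, V) = 17 + y (s(y, V) = 9 + (8 + y) = 17 + y)
z(R) = -2/R (z(R) = -4*1/(2*R) = -2/R)
S(L) = (17 + L)/L
-409500 - S(z(1/(-11) + 3/(-4))) = -409500 - (17 - 2/(1/(-11) + 3/(-4)))/((-2/(1/(-11) + 3/(-4)))) = -409500 - (17 - 2/(1*(-1/11) + 3*(-¼)))/((-2/(1*(-1/11) + 3*(-¼)))) = -409500 - (17 - 2/(-1/11 - ¾))/((-2/(-1/11 - ¾))) = -409500 - (17 - 2/(-37/44))/((-2/(-37/44))) = -409500 - (17 - 2*(-44/37))/((-2*(-44/37))) = -409500 - (17 + 88/37)/88/37 = -409500 - 37*717/(88*37) = -409500 - 1*717/88 = -409500 - 717/88 = -36036717/88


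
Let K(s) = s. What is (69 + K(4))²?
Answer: 5329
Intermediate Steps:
(69 + K(4))² = (69 + 4)² = 73² = 5329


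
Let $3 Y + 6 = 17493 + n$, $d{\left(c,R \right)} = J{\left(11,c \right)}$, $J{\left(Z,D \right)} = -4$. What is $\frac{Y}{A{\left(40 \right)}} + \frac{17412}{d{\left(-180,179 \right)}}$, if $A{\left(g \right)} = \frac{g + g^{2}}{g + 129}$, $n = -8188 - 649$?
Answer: $- \frac{1995491}{492} \approx -4055.9$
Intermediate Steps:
$d{\left(c,R \right)} = -4$
$n = -8837$
$A{\left(g \right)} = \frac{g + g^{2}}{129 + g}$
$Y = \frac{8650}{3}$ ($Y = -2 + \frac{17493 - 8837}{3} = -2 + \frac{1}{3} \cdot 8656 = -2 + \frac{8656}{3} = \frac{8650}{3} \approx 2883.3$)
$\frac{Y}{A{\left(40 \right)}} + \frac{17412}{d{\left(-180,179 \right)}} = \frac{8650}{3 \frac{40 \left(1 + 40\right)}{129 + 40}} + \frac{17412}{-4} = \frac{8650}{3 \cdot 40 \cdot \frac{1}{169} \cdot 41} + 17412 \left(- \frac{1}{4}\right) = \frac{8650}{3 \cdot 40 \cdot \frac{1}{169} \cdot 41} - 4353 = \frac{8650}{3 \cdot \frac{1640}{169}} - 4353 = \frac{8650}{3} \cdot \frac{169}{1640} - 4353 = \frac{146185}{492} - 4353 = - \frac{1995491}{492}$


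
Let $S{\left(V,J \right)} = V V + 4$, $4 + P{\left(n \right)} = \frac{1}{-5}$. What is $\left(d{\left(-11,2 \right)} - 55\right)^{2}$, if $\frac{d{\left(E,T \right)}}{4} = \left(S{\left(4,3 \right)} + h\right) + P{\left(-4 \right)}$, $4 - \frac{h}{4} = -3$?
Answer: $\frac{361201}{25} \approx 14448.0$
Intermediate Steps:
$P{\left(n \right)} = - \frac{21}{5}$ ($P{\left(n \right)} = -4 + \frac{1}{-5} = -4 - \frac{1}{5} = - \frac{21}{5}$)
$h = 28$ ($h = 16 - -12 = 16 + 12 = 28$)
$S{\left(V,J \right)} = 4 + V^{2}$ ($S{\left(V,J \right)} = V^{2} + 4 = 4 + V^{2}$)
$d{\left(E,T \right)} = \frac{876}{5}$ ($d{\left(E,T \right)} = 4 \left(\left(\left(4 + 4^{2}\right) + 28\right) - \frac{21}{5}\right) = 4 \left(\left(\left(4 + 16\right) + 28\right) - \frac{21}{5}\right) = 4 \left(\left(20 + 28\right) - \frac{21}{5}\right) = 4 \left(48 - \frac{21}{5}\right) = 4 \cdot \frac{219}{5} = \frac{876}{5}$)
$\left(d{\left(-11,2 \right)} - 55\right)^{2} = \left(\frac{876}{5} - 55\right)^{2} = \left(\frac{601}{5}\right)^{2} = \frac{361201}{25}$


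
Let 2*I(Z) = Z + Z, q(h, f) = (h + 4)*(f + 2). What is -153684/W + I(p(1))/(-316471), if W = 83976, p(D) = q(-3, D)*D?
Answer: -4053065091/2214664058 ≈ -1.8301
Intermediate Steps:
q(h, f) = (2 + f)*(4 + h) (q(h, f) = (4 + h)*(2 + f) = (2 + f)*(4 + h))
p(D) = D*(2 + D) (p(D) = (8 + 2*(-3) + 4*D + D*(-3))*D = (8 - 6 + 4*D - 3*D)*D = (2 + D)*D = D*(2 + D))
I(Z) = Z (I(Z) = (Z + Z)/2 = (2*Z)/2 = Z)
-153684/W + I(p(1))/(-316471) = -153684/83976 + (1*(2 + 1))/(-316471) = -153684*1/83976 + (1*3)*(-1/316471) = -12807/6998 + 3*(-1/316471) = -12807/6998 - 3/316471 = -4053065091/2214664058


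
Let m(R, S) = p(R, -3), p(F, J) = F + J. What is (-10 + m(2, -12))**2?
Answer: 121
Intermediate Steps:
m(R, S) = -3 + R (m(R, S) = R - 3 = -3 + R)
(-10 + m(2, -12))**2 = (-10 + (-3 + 2))**2 = (-10 - 1)**2 = (-11)**2 = 121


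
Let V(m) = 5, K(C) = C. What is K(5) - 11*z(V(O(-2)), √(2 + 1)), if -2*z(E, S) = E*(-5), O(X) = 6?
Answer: -265/2 ≈ -132.50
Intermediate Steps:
z(E, S) = 5*E/2 (z(E, S) = -E*(-5)/2 = -(-5)*E/2 = 5*E/2)
K(5) - 11*z(V(O(-2)), √(2 + 1)) = 5 - 55*5/2 = 5 - 11*25/2 = 5 - 275/2 = -265/2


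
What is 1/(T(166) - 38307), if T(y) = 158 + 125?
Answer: -1/38024 ≈ -2.6299e-5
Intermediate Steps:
T(y) = 283
1/(T(166) - 38307) = 1/(283 - 38307) = 1/(-38024) = -1/38024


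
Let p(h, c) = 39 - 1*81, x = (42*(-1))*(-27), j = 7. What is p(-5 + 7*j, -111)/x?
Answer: -1/27 ≈ -0.037037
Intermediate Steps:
x = 1134 (x = -42*(-27) = 1134)
p(h, c) = -42 (p(h, c) = 39 - 81 = -42)
p(-5 + 7*j, -111)/x = -42/1134 = -42*1/1134 = -1/27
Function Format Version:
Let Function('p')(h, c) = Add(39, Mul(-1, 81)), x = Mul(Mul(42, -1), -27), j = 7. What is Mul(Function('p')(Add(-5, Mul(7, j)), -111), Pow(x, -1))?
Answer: Rational(-1, 27) ≈ -0.037037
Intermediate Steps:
x = 1134 (x = Mul(-42, -27) = 1134)
Function('p')(h, c) = -42 (Function('p')(h, c) = Add(39, -81) = -42)
Mul(Function('p')(Add(-5, Mul(7, j)), -111), Pow(x, -1)) = Mul(-42, Pow(1134, -1)) = Mul(-42, Rational(1, 1134)) = Rational(-1, 27)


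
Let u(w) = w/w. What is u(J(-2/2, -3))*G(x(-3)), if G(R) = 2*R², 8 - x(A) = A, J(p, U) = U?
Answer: 242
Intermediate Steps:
x(A) = 8 - A
u(w) = 1
u(J(-2/2, -3))*G(x(-3)) = 1*(2*(8 - 1*(-3))²) = 1*(2*(8 + 3)²) = 1*(2*11²) = 1*(2*121) = 1*242 = 242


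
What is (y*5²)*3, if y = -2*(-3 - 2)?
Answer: 750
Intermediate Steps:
y = 10 (y = -2*(-5) = 10)
(y*5²)*3 = (10*5²)*3 = (10*25)*3 = 250*3 = 750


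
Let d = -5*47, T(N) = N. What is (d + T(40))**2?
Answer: 38025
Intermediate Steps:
d = -235
(d + T(40))**2 = (-235 + 40)**2 = (-195)**2 = 38025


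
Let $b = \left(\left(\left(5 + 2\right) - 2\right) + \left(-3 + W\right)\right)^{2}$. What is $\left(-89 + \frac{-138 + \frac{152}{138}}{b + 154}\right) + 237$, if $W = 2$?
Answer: $\frac{863297}{5865} \approx 147.19$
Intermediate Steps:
$b = 16$ ($b = \left(\left(\left(5 + 2\right) - 2\right) + \left(-3 + 2\right)\right)^{2} = \left(\left(7 - 2\right) - 1\right)^{2} = \left(5 - 1\right)^{2} = 4^{2} = 16$)
$\left(-89 + \frac{-138 + \frac{152}{138}}{b + 154}\right) + 237 = \left(-89 + \frac{-138 + \frac{152}{138}}{16 + 154}\right) + 237 = \left(-89 + \frac{-138 + 152 \cdot \frac{1}{138}}{170}\right) + 237 = \left(-89 + \left(-138 + \frac{76}{69}\right) \frac{1}{170}\right) + 237 = \left(-89 - \frac{4723}{5865}\right) + 237 = - \frac{526708}{5865} + 237 = \frac{863297}{5865}$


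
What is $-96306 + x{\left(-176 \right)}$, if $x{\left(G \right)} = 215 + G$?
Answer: $-96267$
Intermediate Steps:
$-96306 + x{\left(-176 \right)} = -96306 + \left(215 - 176\right) = -96306 + 39 = -96267$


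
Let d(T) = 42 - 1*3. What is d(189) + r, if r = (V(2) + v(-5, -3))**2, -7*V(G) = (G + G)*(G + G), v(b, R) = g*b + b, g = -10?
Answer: 91312/49 ≈ 1863.5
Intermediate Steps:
v(b, R) = -9*b (v(b, R) = -10*b + b = -9*b)
d(T) = 39 (d(T) = 42 - 3 = 39)
V(G) = -4*G**2/7 (V(G) = -(G + G)*(G + G)/7 = -2*G*2*G/7 = -4*G**2/7)
r = 89401/49 (r = (-4/7*2**2 - 9*(-5))**2 = (-4/7*4 + 45)**2 = (-16/7 + 45)**2 = (299/7)**2 = 89401/49 ≈ 1824.5)
d(189) + r = 39 + 89401/49 = 91312/49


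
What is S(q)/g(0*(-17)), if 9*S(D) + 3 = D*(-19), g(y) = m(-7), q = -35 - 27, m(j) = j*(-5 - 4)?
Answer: 1175/567 ≈ 2.0723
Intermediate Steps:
m(j) = -9*j (m(j) = j*(-9) = -9*j)
q = -62
g(y) = 63 (g(y) = -9*(-7) = 63)
S(D) = -1/3 - 19*D/9 (S(D) = -1/3 + (D*(-19))/9 = -1/3 + (-19*D)/9 = -1/3 - 19*D/9)
S(q)/g(0*(-17)) = (-1/3 - 19/9*(-62))/63 = (-1/3 + 1178/9)*(1/63) = (1175/9)*(1/63) = 1175/567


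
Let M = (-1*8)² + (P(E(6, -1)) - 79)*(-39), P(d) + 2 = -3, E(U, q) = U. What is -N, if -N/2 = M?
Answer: 6680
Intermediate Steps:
P(d) = -5 (P(d) = -2 - 3 = -5)
M = 3340 (M = (-1*8)² + (-5 - 79)*(-39) = (-8)² - 84*(-39) = 64 + 3276 = 3340)
N = -6680 (N = -2*3340 = -6680)
-N = -1*(-6680) = 6680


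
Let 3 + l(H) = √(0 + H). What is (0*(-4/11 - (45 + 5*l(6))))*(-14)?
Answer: 0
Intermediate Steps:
l(H) = -3 + √H (l(H) = -3 + √(0 + H) = -3 + √H)
(0*(-4/11 - (45 + 5*l(6))))*(-14) = (0*(-4/11 - (30 + 5*√6)))*(-14) = (0*(-4*1/11 - (30 + 5*√6)))*(-14) = (0*(-4/11 - 5*(6 + √6)))*(-14) = (0*(-4/11 + (-30 - 5*√6)))*(-14) = (0*(-334/11 - 5*√6))*(-14) = 0*(-14) = 0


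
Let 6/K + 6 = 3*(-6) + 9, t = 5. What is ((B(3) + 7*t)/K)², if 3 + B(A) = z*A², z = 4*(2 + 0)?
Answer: 67600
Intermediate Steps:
z = 8 (z = 4*2 = 8)
B(A) = -3 + 8*A²
K = -⅖ (K = 6/(-6 + (3*(-6) + 9)) = 6/(-6 + (-18 + 9)) = 6/(-6 - 9) = 6/(-15) = 6*(-1/15) = -⅖ ≈ -0.40000)
((B(3) + 7*t)/K)² = (((-3 + 8*3²) + 7*5)/(-⅖))² = (((-3 + 8*9) + 35)*(-5/2))² = (((-3 + 72) + 35)*(-5/2))² = ((69 + 35)*(-5/2))² = (104*(-5/2))² = (-260)² = 67600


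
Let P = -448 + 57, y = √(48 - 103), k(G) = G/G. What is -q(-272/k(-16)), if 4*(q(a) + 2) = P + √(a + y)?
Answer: 399/4 - √(-272 + I*√55)/4 ≈ 99.694 - 4.1235*I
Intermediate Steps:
k(G) = 1
y = I*√55 (y = √(-55) = I*√55 ≈ 7.4162*I)
P = -391
q(a) = -399/4 + √(a + I*√55)/4 (q(a) = -2 + (-391 + √(a + I*√55))/4 = -2 + (-391/4 + √(a + I*√55)/4) = -399/4 + √(a + I*√55)/4)
-q(-272/k(-16)) = -(-399/4 + √(-272/1 + I*√55)/4) = -(-399/4 + √(-272*1 + I*√55)/4) = -(-399/4 + √(-272 + I*√55)/4) = 399/4 - √(-272 + I*√55)/4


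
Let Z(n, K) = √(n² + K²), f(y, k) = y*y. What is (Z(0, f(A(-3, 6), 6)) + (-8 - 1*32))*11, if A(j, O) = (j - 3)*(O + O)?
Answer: 56584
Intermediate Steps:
A(j, O) = 2*O*(-3 + j) (A(j, O) = (-3 + j)*(2*O) = 2*O*(-3 + j))
f(y, k) = y²
Z(n, K) = √(K² + n²)
(Z(0, f(A(-3, 6), 6)) + (-8 - 1*32))*11 = (√(((2*6*(-3 - 3))²)² + 0²) + (-8 - 1*32))*11 = (√(((2*6*(-6))²)² + 0) + (-8 - 32))*11 = (√(((-72)²)² + 0) - 40)*11 = (√(5184² + 0) - 40)*11 = (√(26873856 + 0) - 40)*11 = (√26873856 - 40)*11 = (5184 - 40)*11 = 5144*11 = 56584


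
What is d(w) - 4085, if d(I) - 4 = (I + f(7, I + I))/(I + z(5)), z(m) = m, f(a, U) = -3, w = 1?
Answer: -12244/3 ≈ -4081.3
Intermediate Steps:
d(I) = 4 + (-3 + I)/(5 + I) (d(I) = 4 + (I - 3)/(I + 5) = 4 + (-3 + I)/(5 + I))
d(w) - 4085 = (17 + 5*1)/(5 + 1) - 4085 = (17 + 5)/6 - 4085 = (1/6)*22 - 4085 = 11/3 - 4085 = -12244/3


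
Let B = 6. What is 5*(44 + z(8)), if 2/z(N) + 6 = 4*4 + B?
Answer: 1765/8 ≈ 220.63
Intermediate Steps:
z(N) = 1/8 (z(N) = 2/(-6 + (4*4 + 6)) = 2/(-6 + (16 + 6)) = 2/(-6 + 22) = 2/16 = 2*(1/16) = 1/8)
5*(44 + z(8)) = 5*(44 + 1/8) = 5*(353/8) = 1765/8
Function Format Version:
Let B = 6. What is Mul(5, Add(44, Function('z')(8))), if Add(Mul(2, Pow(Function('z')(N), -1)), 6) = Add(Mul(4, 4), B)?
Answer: Rational(1765, 8) ≈ 220.63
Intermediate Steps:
Function('z')(N) = Rational(1, 8) (Function('z')(N) = Mul(2, Pow(Add(-6, Add(Mul(4, 4), 6)), -1)) = Mul(2, Pow(Add(-6, Add(16, 6)), -1)) = Mul(2, Pow(Add(-6, 22), -1)) = Mul(2, Pow(16, -1)) = Mul(2, Rational(1, 16)) = Rational(1, 8))
Mul(5, Add(44, Function('z')(8))) = Mul(5, Add(44, Rational(1, 8))) = Mul(5, Rational(353, 8)) = Rational(1765, 8)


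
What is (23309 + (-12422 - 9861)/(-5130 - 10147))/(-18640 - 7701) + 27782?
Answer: 11179438984498/402411457 ≈ 27781.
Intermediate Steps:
(23309 + (-12422 - 9861)/(-5130 - 10147))/(-18640 - 7701) + 27782 = (23309 - 22283/(-15277))/(-26341) + 27782 = (23309 - 22283*(-1/15277))*(-1/26341) + 27782 = (23309 + 22283/15277)*(-1/26341) + 27782 = (356113876/15277)*(-1/26341) + 27782 = -356113876/402411457 + 27782 = 11179438984498/402411457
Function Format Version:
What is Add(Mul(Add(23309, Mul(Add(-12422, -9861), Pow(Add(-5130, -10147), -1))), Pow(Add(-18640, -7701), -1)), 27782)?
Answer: Rational(11179438984498, 402411457) ≈ 27781.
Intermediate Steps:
Add(Mul(Add(23309, Mul(Add(-12422, -9861), Pow(Add(-5130, -10147), -1))), Pow(Add(-18640, -7701), -1)), 27782) = Add(Mul(Add(23309, Mul(-22283, Pow(-15277, -1))), Pow(-26341, -1)), 27782) = Add(Mul(Add(23309, Mul(-22283, Rational(-1, 15277))), Rational(-1, 26341)), 27782) = Add(Mul(Add(23309, Rational(22283, 15277)), Rational(-1, 26341)), 27782) = Add(Mul(Rational(356113876, 15277), Rational(-1, 26341)), 27782) = Add(Rational(-356113876, 402411457), 27782) = Rational(11179438984498, 402411457)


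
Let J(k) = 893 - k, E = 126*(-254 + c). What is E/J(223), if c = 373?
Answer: 7497/335 ≈ 22.379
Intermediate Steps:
E = 14994 (E = 126*(-254 + 373) = 126*119 = 14994)
E/J(223) = 14994/(893 - 1*223) = 14994/(893 - 223) = 14994/670 = 14994*(1/670) = 7497/335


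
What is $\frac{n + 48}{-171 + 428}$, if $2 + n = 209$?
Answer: $\frac{255}{257} \approx 0.99222$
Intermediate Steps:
$n = 207$ ($n = -2 + 209 = 207$)
$\frac{n + 48}{-171 + 428} = \frac{207 + 48}{-171 + 428} = \frac{255}{257}$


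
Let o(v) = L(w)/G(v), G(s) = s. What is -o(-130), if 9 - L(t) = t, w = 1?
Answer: 4/65 ≈ 0.061538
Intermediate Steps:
L(t) = 9 - t
o(v) = 8/v (o(v) = (9 - 1*1)/v = (9 - 1)/v = 8/v)
-o(-130) = -8/(-130) = -8*(-1)/130 = -1*(-4/65) = 4/65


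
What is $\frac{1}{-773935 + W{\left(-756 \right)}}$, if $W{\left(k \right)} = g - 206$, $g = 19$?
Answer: $- \frac{1}{774122} \approx -1.2918 \cdot 10^{-6}$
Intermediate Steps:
$W{\left(k \right)} = -187$ ($W{\left(k \right)} = 19 - 206 = -187$)
$\frac{1}{-773935 + W{\left(-756 \right)}} = \frac{1}{-773935 - 187} = \frac{1}{-774122} = - \frac{1}{774122}$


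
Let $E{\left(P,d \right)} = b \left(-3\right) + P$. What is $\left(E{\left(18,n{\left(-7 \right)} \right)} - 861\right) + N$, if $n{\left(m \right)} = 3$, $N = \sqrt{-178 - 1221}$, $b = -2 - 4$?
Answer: $-825 + i \sqrt{1399} \approx -825.0 + 37.403 i$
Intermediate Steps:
$b = -6$ ($b = -2 - 4 = -6$)
$N = i \sqrt{1399}$ ($N = \sqrt{-1399} = i \sqrt{1399} \approx 37.403 i$)
$E{\left(P,d \right)} = 18 + P$ ($E{\left(P,d \right)} = \left(-6\right) \left(-3\right) + P = 18 + P$)
$\left(E{\left(18,n{\left(-7 \right)} \right)} - 861\right) + N = \left(\left(18 + 18\right) - 861\right) + i \sqrt{1399} = \left(36 - 861\right) + i \sqrt{1399} = -825 + i \sqrt{1399}$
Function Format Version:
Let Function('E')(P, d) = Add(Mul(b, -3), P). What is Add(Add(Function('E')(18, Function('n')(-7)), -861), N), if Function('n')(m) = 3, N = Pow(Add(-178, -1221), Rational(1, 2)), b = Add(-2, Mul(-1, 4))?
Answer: Add(-825, Mul(I, Pow(1399, Rational(1, 2)))) ≈ Add(-825.00, Mul(37.403, I))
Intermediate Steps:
b = -6 (b = Add(-2, -4) = -6)
N = Mul(I, Pow(1399, Rational(1, 2))) (N = Pow(-1399, Rational(1, 2)) = Mul(I, Pow(1399, Rational(1, 2))) ≈ Mul(37.403, I))
Function('E')(P, d) = Add(18, P) (Function('E')(P, d) = Add(Mul(-6, -3), P) = Add(18, P))
Add(Add(Function('E')(18, Function('n')(-7)), -861), N) = Add(Add(Add(18, 18), -861), Mul(I, Pow(1399, Rational(1, 2)))) = Add(Add(36, -861), Mul(I, Pow(1399, Rational(1, 2)))) = Add(-825, Mul(I, Pow(1399, Rational(1, 2))))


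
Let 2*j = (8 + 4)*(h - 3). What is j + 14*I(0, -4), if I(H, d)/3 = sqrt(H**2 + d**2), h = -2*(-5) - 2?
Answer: 198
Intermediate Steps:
h = 8 (h = 10 - 2 = 8)
j = 30 (j = ((8 + 4)*(8 - 3))/2 = (12*5)/2 = (1/2)*60 = 30)
I(H, d) = 3*sqrt(H**2 + d**2)
j + 14*I(0, -4) = 30 + 14*(3*sqrt(0**2 + (-4)**2)) = 30 + 14*(3*sqrt(0 + 16)) = 30 + 14*(3*sqrt(16)) = 30 + 14*(3*4) = 30 + 14*12 = 30 + 168 = 198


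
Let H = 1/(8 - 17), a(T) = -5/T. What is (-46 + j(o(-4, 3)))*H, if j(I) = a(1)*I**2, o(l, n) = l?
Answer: 14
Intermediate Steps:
H = -1/9 (H = 1/(-9) = -1/9 ≈ -0.11111)
j(I) = -5*I**2 (j(I) = (-5/1)*I**2 = (-5*1)*I**2 = -5*I**2)
(-46 + j(o(-4, 3)))*H = (-46 - 5*(-4)**2)*(-1/9) = (-46 - 5*16)*(-1/9) = (-46 - 80)*(-1/9) = -126*(-1/9) = 14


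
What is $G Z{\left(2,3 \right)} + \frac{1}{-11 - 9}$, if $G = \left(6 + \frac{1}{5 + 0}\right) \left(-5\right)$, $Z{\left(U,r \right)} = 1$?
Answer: $- \frac{621}{20} \approx -31.05$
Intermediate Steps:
$G = -31$ ($G = \left(6 + \frac{1}{5}\right) \left(-5\right) = \frac{31}{5} \left(-5\right) = -31$)
$G Z{\left(2,3 \right)} + \frac{1}{-11 - 9} = \left(-31\right) 1 + \frac{1}{-11 - 9} = -31 + \frac{1}{-20} = -31 - \frac{1}{20} = - \frac{621}{20}$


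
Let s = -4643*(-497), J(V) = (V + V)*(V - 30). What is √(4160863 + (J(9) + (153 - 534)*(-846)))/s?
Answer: √4482811/2307571 ≈ 0.00091753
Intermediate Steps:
J(V) = 2*V*(-30 + V) (J(V) = (2*V)*(-30 + V) = 2*V*(-30 + V))
s = 2307571
√(4160863 + (J(9) + (153 - 534)*(-846)))/s = √(4160863 + (2*9*(-30 + 9) + (153 - 534)*(-846)))/2307571 = √(4160863 + (2*9*(-21) - 381*(-846)))*(1/2307571) = √(4160863 + (-378 + 322326))*(1/2307571) = √(4160863 + 321948)*(1/2307571) = √4482811*(1/2307571) = √4482811/2307571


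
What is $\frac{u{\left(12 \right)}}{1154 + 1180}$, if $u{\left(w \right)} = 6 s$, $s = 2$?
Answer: $\frac{2}{389} \approx 0.0051414$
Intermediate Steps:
$u{\left(w \right)} = 12$ ($u{\left(w \right)} = 6 \cdot 2 = 12$)
$\frac{u{\left(12 \right)}}{1154 + 1180} = \frac{12}{1154 + 1180} = \frac{12}{2334} = 12 \cdot \frac{1}{2334} = \frac{2}{389}$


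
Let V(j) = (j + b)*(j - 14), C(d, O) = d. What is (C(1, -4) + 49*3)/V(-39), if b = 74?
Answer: -148/1855 ≈ -0.079784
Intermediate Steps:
V(j) = (-14 + j)*(74 + j) (V(j) = (j + 74)*(j - 14) = (74 + j)*(-14 + j) = (-14 + j)*(74 + j))
(C(1, -4) + 49*3)/V(-39) = (1 + 49*3)/(-1036 + (-39)² + 60*(-39)) = (1 + 147)/(-1036 + 1521 - 2340) = 148/(-1855) = 148*(-1/1855) = -148/1855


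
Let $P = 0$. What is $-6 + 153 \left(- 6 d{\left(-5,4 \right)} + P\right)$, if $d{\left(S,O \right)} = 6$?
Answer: $-5514$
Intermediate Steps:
$-6 + 153 \left(- 6 d{\left(-5,4 \right)} + P\right) = -6 + 153 \left(\left(-6\right) 6 + 0\right) = -6 + 153 \left(-36 + 0\right) = -6 + 153 \left(-36\right) = -6 - 5508 = -5514$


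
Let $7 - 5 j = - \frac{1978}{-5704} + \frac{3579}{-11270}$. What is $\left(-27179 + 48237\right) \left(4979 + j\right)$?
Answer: $\frac{183204632355617}{1746850} \approx 1.0488 \cdot 10^{8}$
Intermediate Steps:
$j = \frac{4870773}{3493700}$ ($j = \frac{7}{5} - \frac{- \frac{1978}{-5704} + \frac{3579}{-11270}}{5} = \frac{7}{5} - \frac{\left(-1978\right) \left(- \frac{1}{5704}\right) + 3579 \left(- \frac{1}{11270}\right)}{5} = \frac{7}{5} - \frac{\frac{43}{124} - \frac{3579}{11270}}{5} = \frac{7}{5} - \frac{20407}{3493700} = \frac{4870773}{3493700} \approx 1.3942$)
$\left(-27179 + 48237\right) \left(4979 + j\right) = \left(-27179 + 48237\right) \left(4979 + \frac{4870773}{3493700}\right) = 21058 \cdot \frac{17400003073}{3493700} = \frac{183204632355617}{1746850}$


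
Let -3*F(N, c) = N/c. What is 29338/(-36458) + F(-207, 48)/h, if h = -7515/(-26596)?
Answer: 2346756143/547963740 ≈ 4.2827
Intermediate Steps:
F(N, c) = -N/(3*c)
h = 7515/26596 (h = -7515*(-1/26596) = 7515/26596 ≈ 0.28256)
29338/(-36458) + F(-207, 48)/h = 29338/(-36458) + (-1/3*(-207)/48)/(7515/26596) = 29338*(-1/36458) - 1/3*(-207)*1/48*(26596/7515) = -14669/18229 + (23/16)*(26596/7515) = -14669/18229 + 152927/30060 = 2346756143/547963740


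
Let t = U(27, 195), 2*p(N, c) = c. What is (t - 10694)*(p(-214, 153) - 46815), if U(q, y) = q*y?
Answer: 507486633/2 ≈ 2.5374e+8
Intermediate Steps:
p(N, c) = c/2
t = 5265 (t = 27*195 = 5265)
(t - 10694)*(p(-214, 153) - 46815) = (5265 - 10694)*((½)*153 - 46815) = -5429*(153/2 - 46815) = -5429*(-93477/2) = 507486633/2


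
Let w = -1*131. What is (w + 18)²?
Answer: 12769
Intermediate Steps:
w = -131
(w + 18)² = (-131 + 18)² = (-113)² = 12769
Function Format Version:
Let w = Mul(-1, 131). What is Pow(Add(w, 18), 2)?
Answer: 12769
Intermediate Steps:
w = -131
Pow(Add(w, 18), 2) = Pow(Add(-131, 18), 2) = Pow(-113, 2) = 12769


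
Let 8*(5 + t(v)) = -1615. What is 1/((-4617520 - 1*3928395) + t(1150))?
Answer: -8/68368975 ≈ -1.1701e-7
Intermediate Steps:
t(v) = -1655/8 (t(v) = -5 + (1/8)*(-1615) = -5 - 1615/8 = -1655/8)
1/((-4617520 - 1*3928395) + t(1150)) = 1/((-4617520 - 1*3928395) - 1655/8) = 1/((-4617520 - 3928395) - 1655/8) = 1/(-8545915 - 1655/8) = 1/(-68368975/8) = -8/68368975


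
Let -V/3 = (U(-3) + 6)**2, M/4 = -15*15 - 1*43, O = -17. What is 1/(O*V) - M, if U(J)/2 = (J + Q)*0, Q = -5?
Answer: 1968193/1836 ≈ 1072.0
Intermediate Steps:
U(J) = 0 (U(J) = 2*((J - 5)*0) = 2*((-5 + J)*0) = 2*0 = 0)
M = -1072 (M = 4*(-15*15 - 1*43) = 4*(-225 - 43) = 4*(-268) = -1072)
V = -108 (V = -3*(0 + 6)**2 = -3*6**2 = -3*36 = -108)
1/(O*V) - M = 1/(-17*(-108)) - 1*(-1072) = 1/1836 + 1072 = 1968193/1836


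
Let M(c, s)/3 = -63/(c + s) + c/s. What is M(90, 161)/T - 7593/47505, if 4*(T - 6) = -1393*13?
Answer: -74084133497/462909581029 ≈ -0.16004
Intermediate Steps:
T = -18085/4 (T = 6 + (-1393*13)/4 = 6 + (¼)*(-18109) = 6 - 18109/4 = -18085/4 ≈ -4521.3)
M(c, s) = -189/(c + s) + 3*c/s (M(c, s) = 3*(-63/(c + s) + c/s) = -189/(c + s) + 3*c/s)
M(90, 161)/T - 7593/47505 = (3*(90² - 63*161 + 90*161)/(161*(90 + 161)))/(-18085/4) - 7593/47505 = (3*(1/161)*(8100 - 10143 + 14490)/251)*(-4/18085) - 7593*1/47505 = (3*(1/161)*(1/251)*12447)*(-4/18085) - 2531/15835 = (37341/40411)*(-4/18085) - 2531/15835 = -149364/730832935 - 2531/15835 = -74084133497/462909581029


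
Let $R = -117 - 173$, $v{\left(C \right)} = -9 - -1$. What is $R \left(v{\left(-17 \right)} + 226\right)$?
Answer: $-63220$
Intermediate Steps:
$v{\left(C \right)} = -8$ ($v{\left(C \right)} = -9 + 1 = -8$)
$R = -290$
$R \left(v{\left(-17 \right)} + 226\right) = - 290 \left(-8 + 226\right) = \left(-290\right) 218 = -63220$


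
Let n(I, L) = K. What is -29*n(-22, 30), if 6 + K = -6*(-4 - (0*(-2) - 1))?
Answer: -348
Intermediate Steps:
K = 12 (K = -6 - 6*(-4 - (0*(-2) - 1)) = -6 - 6*(-4 - (0 - 1)) = -6 - 6*(-4 - 1*(-1)) = -6 - 6*(-4 + 1) = -6 - 6*(-3) = -6 + 18 = 12)
n(I, L) = 12
-29*n(-22, 30) = -29*12 = -348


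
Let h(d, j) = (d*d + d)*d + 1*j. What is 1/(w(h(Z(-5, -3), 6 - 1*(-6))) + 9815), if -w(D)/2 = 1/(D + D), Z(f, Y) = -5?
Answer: 88/863721 ≈ 0.00010188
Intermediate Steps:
h(d, j) = j + d*(d + d**2) (h(d, j) = (d**2 + d)*d + j = (d + d**2)*d + j = d*(d + d**2) + j = j + d*(d + d**2))
w(D) = -1/D (w(D) = -2/(D + D) = -2*1/(2*D) = -1/D)
1/(w(h(Z(-5, -3), 6 - 1*(-6))) + 9815) = 1/(-1/((6 - 1*(-6)) + (-5)**2 + (-5)**3) + 9815) = 1/(-1/((6 + 6) + 25 - 125) + 9815) = 1/(-1/(12 + 25 - 125) + 9815) = 1/(-1/(-88) + 9815) = 1/(-1*(-1/88) + 9815) = 1/(1/88 + 9815) = 1/(863721/88) = 88/863721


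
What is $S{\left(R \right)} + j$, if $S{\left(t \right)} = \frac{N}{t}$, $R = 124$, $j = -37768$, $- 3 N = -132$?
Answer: $- \frac{1170797}{31} \approx -37768.0$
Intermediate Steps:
$N = 44$ ($N = \left(- \frac{1}{3}\right) \left(-132\right) = 44$)
$S{\left(t \right)} = \frac{44}{t}$
$S{\left(R \right)} + j = \frac{44}{124} - 37768 = 44 \cdot \frac{1}{124} - 37768 = \frac{11}{31} - 37768 = - \frac{1170797}{31}$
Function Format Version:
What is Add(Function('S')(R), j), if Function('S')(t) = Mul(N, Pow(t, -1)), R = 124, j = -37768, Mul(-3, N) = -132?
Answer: Rational(-1170797, 31) ≈ -37768.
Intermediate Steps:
N = 44 (N = Mul(Rational(-1, 3), -132) = 44)
Function('S')(t) = Mul(44, Pow(t, -1))
Add(Function('S')(R), j) = Add(Mul(44, Pow(124, -1)), -37768) = Add(Mul(44, Rational(1, 124)), -37768) = Add(Rational(11, 31), -37768) = Rational(-1170797, 31)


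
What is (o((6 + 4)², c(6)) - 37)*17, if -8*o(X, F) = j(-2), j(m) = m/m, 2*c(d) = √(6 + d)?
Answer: -5049/8 ≈ -631.13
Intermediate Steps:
c(d) = √(6 + d)/2
j(m) = 1
o(X, F) = -⅛ (o(X, F) = -⅛*1 = -⅛)
(o((6 + 4)², c(6)) - 37)*17 = (-⅛ - 37)*17 = -297/8*17 = -5049/8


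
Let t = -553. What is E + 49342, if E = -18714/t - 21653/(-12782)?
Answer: 49860348427/1009778 ≈ 49378.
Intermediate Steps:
E = 35882351/1009778 (E = -18714/(-553) - 21653/(-12782) = -18714*(-1/553) - 21653*(-1/12782) = 18714/553 + 21653/12782 = 35882351/1009778 ≈ 35.535)
E + 49342 = 35882351/1009778 + 49342 = 49860348427/1009778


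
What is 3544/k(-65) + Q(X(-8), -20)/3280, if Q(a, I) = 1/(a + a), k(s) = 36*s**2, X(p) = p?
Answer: 9291851/399110400 ≈ 0.023281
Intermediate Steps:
Q(a, I) = 1/(2*a)
3544/k(-65) + Q(X(-8), -20)/3280 = 3544/((36*(-65)**2)) + ((1/2)/(-8))/3280 = 3544/((36*4225)) + ((1/2)*(-1/8))*(1/3280) = 3544/152100 - 1/16*1/3280 = 3544*(1/152100) - 1/52480 = 886/38025 - 1/52480 = 9291851/399110400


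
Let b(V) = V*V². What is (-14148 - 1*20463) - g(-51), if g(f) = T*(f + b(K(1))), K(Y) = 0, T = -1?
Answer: -34662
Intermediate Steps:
b(V) = V³
g(f) = -f (g(f) = -(f + 0³) = -(f + 0) = -f)
(-14148 - 1*20463) - g(-51) = (-14148 - 1*20463) - (-1)*(-51) = (-14148 - 20463) - 1*51 = -34611 - 51 = -34662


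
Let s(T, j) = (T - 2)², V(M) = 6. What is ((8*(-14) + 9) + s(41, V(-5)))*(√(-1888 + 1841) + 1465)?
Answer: 2077370 + 1418*I*√47 ≈ 2.0774e+6 + 9721.3*I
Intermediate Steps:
s(T, j) = (-2 + T)²
((8*(-14) + 9) + s(41, V(-5)))*(√(-1888 + 1841) + 1465) = ((8*(-14) + 9) + (-2 + 41)²)*(√(-1888 + 1841) + 1465) = ((-112 + 9) + 39²)*(√(-47) + 1465) = (-103 + 1521)*(I*√47 + 1465) = 1418*(1465 + I*√47) = 2077370 + 1418*I*√47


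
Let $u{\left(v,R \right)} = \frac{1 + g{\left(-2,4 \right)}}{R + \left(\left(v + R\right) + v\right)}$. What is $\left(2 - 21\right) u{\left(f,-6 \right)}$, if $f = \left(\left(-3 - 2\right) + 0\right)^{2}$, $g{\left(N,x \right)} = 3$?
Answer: $-2$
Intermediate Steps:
$f = 25$ ($f = \left(\left(-3 - 2\right) + 0\right)^{2} = \left(-5 + 0\right)^{2} = \left(-5\right)^{2} = 25$)
$u{\left(v,R \right)} = \frac{4}{2 R + 2 v}$ ($u{\left(v,R \right)} = \frac{1 + 3}{R + \left(\left(v + R\right) + v\right)} = \frac{4}{R + \left(\left(R + v\right) + v\right)} = \frac{4}{R + \left(R + 2 v\right)} = \frac{4}{2 R + 2 v}$)
$\left(2 - 21\right) u{\left(f,-6 \right)} = \left(2 - 21\right) \frac{2}{-6 + 25} = - 19 \cdot \frac{2}{19} = - 19 \cdot 2 \cdot \frac{1}{19} = \left(-19\right) \frac{2}{19} = -2$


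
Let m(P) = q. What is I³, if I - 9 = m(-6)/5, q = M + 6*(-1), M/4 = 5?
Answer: 205379/125 ≈ 1643.0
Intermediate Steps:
M = 20 (M = 4*5 = 20)
q = 14 (q = 20 + 6*(-1) = 20 - 6 = 14)
m(P) = 14
I = 59/5 (I = 9 + 14/5 = 59/5 ≈ 11.800)
I³ = (59/5)³ = 205379/125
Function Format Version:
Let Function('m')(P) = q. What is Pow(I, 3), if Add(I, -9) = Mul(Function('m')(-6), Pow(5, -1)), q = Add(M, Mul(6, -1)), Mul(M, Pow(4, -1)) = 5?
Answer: Rational(205379, 125) ≈ 1643.0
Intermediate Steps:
M = 20 (M = Mul(4, 5) = 20)
q = 14 (q = Add(20, Mul(6, -1)) = Add(20, -6) = 14)
Function('m')(P) = 14
I = Rational(59, 5) (I = Add(9, Mul(14, Pow(5, -1))) = Add(9, Mul(14, Rational(1, 5))) = Add(9, Rational(14, 5)) = Rational(59, 5) ≈ 11.800)
Pow(I, 3) = Pow(Rational(59, 5), 3) = Rational(205379, 125)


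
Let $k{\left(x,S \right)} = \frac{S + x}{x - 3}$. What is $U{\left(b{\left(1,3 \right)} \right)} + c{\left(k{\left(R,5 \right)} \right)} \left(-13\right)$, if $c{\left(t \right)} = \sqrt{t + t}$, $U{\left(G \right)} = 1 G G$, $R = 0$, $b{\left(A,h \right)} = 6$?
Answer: $36 - \frac{13 i \sqrt{30}}{3} \approx 36.0 - 23.735 i$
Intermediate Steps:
$k{\left(x,S \right)} = \frac{S + x}{-3 + x}$
$U{\left(G \right)} = G^{2}$ ($U{\left(G \right)} = G G = G^{2}$)
$c{\left(t \right)} = \sqrt{2} \sqrt{t}$ ($c{\left(t \right)} = \sqrt{2 t} = \sqrt{2} \sqrt{t}$)
$U{\left(b{\left(1,3 \right)} \right)} + c{\left(k{\left(R,5 \right)} \right)} \left(-13\right) = 6^{2} + \sqrt{2} \sqrt{\frac{5 + 0}{-3 + 0}} \left(-13\right) = 36 + \sqrt{2} \sqrt{\frac{1}{-3} \cdot 5} \left(-13\right) = 36 + \sqrt{2} \sqrt{\left(- \frac{1}{3}\right) 5} \left(-13\right) = 36 + \sqrt{2} \sqrt{- \frac{5}{3}} \left(-13\right) = 36 + \sqrt{2} \frac{i \sqrt{15}}{3} \left(-13\right) = 36 + \frac{i \sqrt{30}}{3} \left(-13\right) = 36 - \frac{13 i \sqrt{30}}{3}$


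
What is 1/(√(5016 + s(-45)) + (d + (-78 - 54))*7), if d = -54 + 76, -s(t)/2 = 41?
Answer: -385/293983 - √4934/587966 ≈ -0.0014291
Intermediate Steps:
s(t) = -82 (s(t) = -2*41 = -82)
d = 22
1/(√(5016 + s(-45)) + (d + (-78 - 54))*7) = 1/(√(5016 - 82) + (22 + (-78 - 54))*7) = 1/(√4934 + (22 - 132)*7) = 1/(√4934 - 110*7) = 1/(√4934 - 770) = 1/(-770 + √4934)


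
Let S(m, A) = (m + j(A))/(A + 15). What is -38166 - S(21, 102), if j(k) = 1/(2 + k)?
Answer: -464406073/12168 ≈ -38166.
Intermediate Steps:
S(m, A) = (m + 1/(2 + A))/(15 + A) (S(m, A) = (m + 1/(2 + A))/(A + 15) = (m + 1/(2 + A))/(15 + A))
-38166 - S(21, 102) = -38166 - (1 + 21*(2 + 102))/((2 + 102)*(15 + 102)) = -38166 - (1 + 21*104)/(104*117) = -38166 - (1 + 2184)/(104*117) = -38166 - 2185/(104*117) = -38166 - 1*2185/12168 = -38166 - 2185/12168 = -464406073/12168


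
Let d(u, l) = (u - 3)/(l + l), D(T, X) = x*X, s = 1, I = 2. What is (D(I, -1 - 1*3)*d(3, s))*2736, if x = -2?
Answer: 0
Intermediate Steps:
D(T, X) = -2*X
d(u, l) = (-3 + u)/(2*l) (d(u, l) = (-3 + u)/((2*l)) = (-3 + u)*(1/(2*l)) = (-3 + u)/(2*l))
(D(I, -1 - 1*3)*d(3, s))*2736 = ((-2*(-1 - 1*3))*((½)*(-3 + 3)/1))*2736 = ((-2*(-1 - 3))*((½)*1*0))*2736 = (-2*(-4)*0)*2736 = (8*0)*2736 = 0*2736 = 0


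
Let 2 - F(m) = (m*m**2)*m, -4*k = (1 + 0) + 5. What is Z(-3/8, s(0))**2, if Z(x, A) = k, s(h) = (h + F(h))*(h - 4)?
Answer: 9/4 ≈ 2.2500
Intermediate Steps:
k = -3/2 (k = -((1 + 0) + 5)/4 = -(1 + 5)/4 = -1/4*6 = -3/2 ≈ -1.5000)
F(m) = 2 - m**4 (F(m) = 2 - m*m**2*m = 2 - m**3*m = 2 - m**4)
s(h) = (-4 + h)*(2 + h - h**4) (s(h) = (h + (2 - h**4))*(h - 4) = (2 + h - h**4)*(-4 + h) = (-4 + h)*(2 + h - h**4))
Z(x, A) = -3/2
Z(-3/8, s(0))**2 = (-3/2)**2 = 9/4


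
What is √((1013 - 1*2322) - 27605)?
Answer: I*√28914 ≈ 170.04*I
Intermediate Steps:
√((1013 - 1*2322) - 27605) = √((1013 - 2322) - 27605) = √(-1309 - 27605) = √(-28914) = I*√28914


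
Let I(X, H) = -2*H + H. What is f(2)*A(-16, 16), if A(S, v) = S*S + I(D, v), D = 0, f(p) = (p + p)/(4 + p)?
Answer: 160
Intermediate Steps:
f(p) = 2*p/(4 + p) (f(p) = (2*p)/(4 + p) = 2*p/(4 + p))
I(X, H) = -H
A(S, v) = S² - v (A(S, v) = S*S - v = S² - v)
f(2)*A(-16, 16) = (2*2/(4 + 2))*((-16)² - 1*16) = (2*2/6)*(256 - 16) = (2*2*(⅙))*240 = (⅔)*240 = 160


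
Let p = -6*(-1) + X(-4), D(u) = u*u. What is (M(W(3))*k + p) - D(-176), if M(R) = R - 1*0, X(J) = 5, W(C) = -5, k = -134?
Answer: -30295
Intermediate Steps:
D(u) = u**2
M(R) = R (M(R) = R + 0 = R)
p = 11 (p = -6*(-1) + 5 = 6 + 5 = 11)
(M(W(3))*k + p) - D(-176) = (-5*(-134) + 11) - 1*(-176)**2 = (670 + 11) - 1*30976 = 681 - 30976 = -30295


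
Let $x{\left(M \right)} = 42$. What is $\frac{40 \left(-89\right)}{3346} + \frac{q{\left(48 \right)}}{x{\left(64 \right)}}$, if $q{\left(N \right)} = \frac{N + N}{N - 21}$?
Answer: $- \frac{44236}{45171} \approx -0.9793$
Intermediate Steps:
$q{\left(N \right)} = \frac{2 N}{-21 + N}$
$\frac{40 \left(-89\right)}{3346} + \frac{q{\left(48 \right)}}{x{\left(64 \right)}} = \frac{40 \left(-89\right)}{3346} + \frac{2 \cdot 48 \frac{1}{-21 + 48}}{42} = \left(-3560\right) \frac{1}{3346} + 2 \cdot 48 \cdot \frac{1}{27} \cdot \frac{1}{42} = - \frac{1780}{1673} + 2 \cdot 48 \cdot \frac{1}{27} \cdot \frac{1}{42} = - \frac{1780}{1673} + \frac{32}{9} \cdot \frac{1}{42} = - \frac{1780}{1673} + \frac{16}{189} = - \frac{44236}{45171}$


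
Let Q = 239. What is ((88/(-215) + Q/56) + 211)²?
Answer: 6692036088609/144961600 ≈ 46164.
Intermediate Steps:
((88/(-215) + Q/56) + 211)² = ((88/(-215) + 239/56) + 211)² = ((88*(-1/215) + 239*(1/56)) + 211)² = ((-88/215 + 239/56) + 211)² = (46457/12040 + 211)² = (2586897/12040)² = 6692036088609/144961600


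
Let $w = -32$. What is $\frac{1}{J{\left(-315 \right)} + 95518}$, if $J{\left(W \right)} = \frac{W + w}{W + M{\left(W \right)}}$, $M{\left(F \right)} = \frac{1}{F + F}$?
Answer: $\frac{198451}{18955861228} \approx 1.0469 \cdot 10^{-5}$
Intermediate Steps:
$M{\left(F \right)} = \frac{1}{2 F}$
$J{\left(W \right)} = \frac{-32 + W}{W + \frac{1}{2 W}}$ ($J{\left(W \right)} = \frac{W - 32}{W + \frac{1}{2 W}} = \frac{-32 + W}{W + \frac{1}{2 W}}$)
$\frac{1}{J{\left(-315 \right)} + 95518} = \frac{1}{2 \left(-315\right) \frac{1}{1 + 2 \left(-315\right)^{2}} \left(-32 - 315\right) + 95518} = \frac{1}{2 \left(-315\right) \frac{1}{1 + 2 \cdot 99225} \left(-347\right) + 95518} = \frac{1}{2 \left(-315\right) \frac{1}{1 + 198450} \left(-347\right) + 95518} = \frac{1}{2 \left(-315\right) \frac{1}{198451} \left(-347\right) + 95518} = \frac{1}{\frac{218610}{198451} + 95518} = \frac{1}{\frac{18955861228}{198451}} = \frac{198451}{18955861228}$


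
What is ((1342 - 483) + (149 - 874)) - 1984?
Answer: -1850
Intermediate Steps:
((1342 - 483) + (149 - 874)) - 1984 = (859 - 725) - 1984 = 134 - 1984 = -1850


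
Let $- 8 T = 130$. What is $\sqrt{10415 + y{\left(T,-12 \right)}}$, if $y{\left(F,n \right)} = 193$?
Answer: $4 \sqrt{663} \approx 103.0$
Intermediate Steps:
$T = - \frac{65}{4}$ ($T = \left(- \frac{1}{8}\right) 130 = - \frac{65}{4} \approx -16.25$)
$\sqrt{10415 + y{\left(T,-12 \right)}} = \sqrt{10415 + 193} = \sqrt{10608} = 4 \sqrt{663}$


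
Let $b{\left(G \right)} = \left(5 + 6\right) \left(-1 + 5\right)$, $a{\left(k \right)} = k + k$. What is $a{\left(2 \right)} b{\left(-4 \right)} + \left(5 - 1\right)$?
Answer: $180$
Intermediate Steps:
$a{\left(k \right)} = 2 k$
$b{\left(G \right)} = 44$ ($b{\left(G \right)} = 11 \cdot 4 = 44$)
$a{\left(2 \right)} b{\left(-4 \right)} + \left(5 - 1\right) = 2 \cdot 2 \cdot 44 + \left(5 - 1\right) = 4 \cdot 44 + \left(5 - 1\right) = 176 + 4 = 180$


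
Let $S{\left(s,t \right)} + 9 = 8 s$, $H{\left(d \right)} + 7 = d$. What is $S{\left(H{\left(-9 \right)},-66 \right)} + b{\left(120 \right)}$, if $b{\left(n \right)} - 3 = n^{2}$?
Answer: $14266$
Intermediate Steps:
$H{\left(d \right)} = -7 + d$
$S{\left(s,t \right)} = -9 + 8 s$
$b{\left(n \right)} = 3 + n^{2}$
$S{\left(H{\left(-9 \right)},-66 \right)} + b{\left(120 \right)} = \left(-9 + 8 \left(-7 - 9\right)\right) + \left(3 + 120^{2}\right) = \left(-9 + 8 \left(-16\right)\right) + \left(3 + 14400\right) = \left(-9 - 128\right) + 14403 = -137 + 14403 = 14266$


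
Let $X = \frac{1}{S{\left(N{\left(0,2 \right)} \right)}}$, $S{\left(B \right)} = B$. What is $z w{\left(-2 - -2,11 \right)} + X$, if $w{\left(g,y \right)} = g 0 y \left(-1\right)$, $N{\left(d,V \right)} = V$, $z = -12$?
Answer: $\frac{1}{2} \approx 0.5$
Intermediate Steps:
$w{\left(g,y \right)} = 0$ ($w{\left(g,y \right)} = g 0 \left(-1\right) = 0 \left(-1\right) = 0$)
$X = \frac{1}{2} \approx 0.5$
$z w{\left(-2 - -2,11 \right)} + X = \left(-12\right) 0 + \frac{1}{2} = 0 + \frac{1}{2} = \frac{1}{2}$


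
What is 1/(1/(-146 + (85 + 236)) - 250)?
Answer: -175/43749 ≈ -0.0040001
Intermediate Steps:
1/(1/(-146 + (85 + 236)) - 250) = 1/(1/(-146 + 321) - 250) = 1/(1/175 - 250) = 1/(-43749/175) = -175/43749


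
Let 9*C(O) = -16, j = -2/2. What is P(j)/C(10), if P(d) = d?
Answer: 9/16 ≈ 0.56250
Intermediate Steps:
j = -1 (j = -2*1/2 = -1)
C(O) = -16/9 (C(O) = (1/9)*(-16) = -16/9)
P(j)/C(10) = -1/(-16/9) = -1*(-9/16) = 9/16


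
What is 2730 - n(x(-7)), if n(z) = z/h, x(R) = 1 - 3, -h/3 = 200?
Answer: 818999/300 ≈ 2730.0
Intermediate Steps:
h = -600 (h = -3*200 = -600)
x(R) = -2
n(z) = -z/600 (n(z) = z/(-600) = z*(-1/600) = -z/600)
2730 - n(x(-7)) = 2730 - (-1)*(-2)/600 = 2730 - 1*1/300 = 2730 - 1/300 = 818999/300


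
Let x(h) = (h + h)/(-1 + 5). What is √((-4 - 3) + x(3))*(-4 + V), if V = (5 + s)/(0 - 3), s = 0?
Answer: -17*I*√22/6 ≈ -13.29*I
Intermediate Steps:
V = -5/3 (V = (5 + 0)/(0 - 3) = 5/(-3) = 5*(-⅓) = -5/3 ≈ -1.6667)
x(h) = h/2 (x(h) = (2*h)/4 = (2*h)*(¼) = h/2)
√((-4 - 3) + x(3))*(-4 + V) = √((-4 - 3) + (½)*3)*(-4 - 5/3) = √(-7 + 3/2)*(-17/3) = √(-11/2)*(-17/3) = (I*√22/2)*(-17/3) = -17*I*√22/6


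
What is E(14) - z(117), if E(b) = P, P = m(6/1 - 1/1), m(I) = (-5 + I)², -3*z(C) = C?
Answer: 39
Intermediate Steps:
z(C) = -C/3
P = 0 (P = (-5 + (6/1 - 1/1))² = (-5 + (6*1 - 1*1))² = (-5 + (6 - 1))² = (-5 + 5)² = 0² = 0)
E(b) = 0
E(14) - z(117) = 0 - (-1)*117/3 = 0 - 1*(-39) = 0 + 39 = 39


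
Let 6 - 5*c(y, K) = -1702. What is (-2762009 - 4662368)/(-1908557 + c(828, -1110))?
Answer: 37121885/9541077 ≈ 3.8907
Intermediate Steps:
c(y, K) = 1708/5 (c(y, K) = 6/5 - ⅕*(-1702) = 6/5 + 1702/5 = 1708/5)
(-2762009 - 4662368)/(-1908557 + c(828, -1110)) = (-2762009 - 4662368)/(-1908557 + 1708/5) = -7424377/(-9541077/5) = -7424377*(-5/9541077) = 37121885/9541077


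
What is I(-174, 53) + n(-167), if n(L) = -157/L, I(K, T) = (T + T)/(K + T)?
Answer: 1295/20207 ≈ 0.064087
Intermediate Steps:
I(K, T) = 2*T/(K + T) (I(K, T) = (2*T)/(K + T) = 2*T/(K + T))
I(-174, 53) + n(-167) = 2*53/(-174 + 53) - 157/(-167) = 2*53/(-121) - 157*(-1/167) = 2*53*(-1/121) + 157/167 = -106/121 + 157/167 = 1295/20207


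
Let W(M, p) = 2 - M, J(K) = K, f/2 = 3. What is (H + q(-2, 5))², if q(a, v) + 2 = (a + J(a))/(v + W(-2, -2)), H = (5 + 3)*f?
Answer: 168100/81 ≈ 2075.3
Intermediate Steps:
f = 6 (f = 2*3 = 6)
H = 48 (H = (5 + 3)*6 = 8*6 = 48)
q(a, v) = -2 + 2*a/(4 + v) (q(a, v) = -2 + (a + a)/(v + (2 - 1*(-2))) = -2 + (2*a)/(v + (2 + 2)) = -2 + (2*a)/(v + 4) = -2 + (2*a)/(4 + v) = -2 + 2*a/(4 + v))
(H + q(-2, 5))² = (48 + 2*(-4 - 2 - 1*5)/(4 + 5))² = (48 + 2*(-4 - 2 - 5)/9)² = (48 + 2*(⅑)*(-11))² = (48 - 22/9)² = (410/9)² = 168100/81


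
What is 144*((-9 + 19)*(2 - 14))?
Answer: -17280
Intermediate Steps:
144*((-9 + 19)*(2 - 14)) = 144*(10*(-12)) = 144*(-120) = -17280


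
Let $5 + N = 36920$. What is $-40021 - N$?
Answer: $-76936$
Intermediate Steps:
$N = 36915$ ($N = -5 + 36920 = 36915$)
$-40021 - N = -40021 - 36915 = -76936$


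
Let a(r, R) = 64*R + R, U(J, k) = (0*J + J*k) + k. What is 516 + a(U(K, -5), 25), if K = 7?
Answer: 2141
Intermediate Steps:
U(J, k) = k + J*k (U(J, k) = (0 + J*k) + k = J*k + k = k + J*k)
a(r, R) = 65*R
516 + a(U(K, -5), 25) = 516 + 65*25 = 516 + 1625 = 2141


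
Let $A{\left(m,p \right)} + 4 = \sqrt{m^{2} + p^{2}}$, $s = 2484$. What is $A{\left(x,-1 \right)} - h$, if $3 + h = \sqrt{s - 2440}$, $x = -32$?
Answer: $-1 - 2 \sqrt{11} + 5 \sqrt{41} \approx 24.382$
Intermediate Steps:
$A{\left(m,p \right)} = -4 + \sqrt{m^{2} + p^{2}}$
$h = -3 + 2 \sqrt{11}$ ($h = -3 + \sqrt{2484 - 2440} = -3 + \sqrt{44} = -3 + 2 \sqrt{11} \approx 3.6333$)
$A{\left(x,-1 \right)} - h = \left(-4 + \sqrt{\left(-32\right)^{2} + \left(-1\right)^{2}}\right) - \left(-3 + 2 \sqrt{11}\right) = \left(-4 + \sqrt{1024 + 1}\right) + \left(3 - 2 \sqrt{11}\right) = \left(-4 + \sqrt{1025}\right) + \left(3 - 2 \sqrt{11}\right) = \left(-4 + 5 \sqrt{41}\right) + \left(3 - 2 \sqrt{11}\right) = -1 - 2 \sqrt{11} + 5 \sqrt{41}$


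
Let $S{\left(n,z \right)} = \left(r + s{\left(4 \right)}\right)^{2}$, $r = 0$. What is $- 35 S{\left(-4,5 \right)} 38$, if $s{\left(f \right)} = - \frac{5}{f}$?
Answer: $- \frac{16625}{8} \approx -2078.1$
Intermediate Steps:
$S{\left(n,z \right)} = \frac{25}{16}$ ($S{\left(n,z \right)} = \left(0 - \frac{5}{4}\right)^{2} = \left(- \frac{5}{4}\right)^{2} = \frac{25}{16}$)
$- 35 S{\left(-4,5 \right)} 38 = \left(-35\right) \frac{25}{16} \cdot 38 = \left(- \frac{875}{16}\right) 38 = - \frac{16625}{8}$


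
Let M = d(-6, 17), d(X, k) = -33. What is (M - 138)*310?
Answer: -53010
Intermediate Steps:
M = -33
(M - 138)*310 = (-33 - 138)*310 = -171*310 = -53010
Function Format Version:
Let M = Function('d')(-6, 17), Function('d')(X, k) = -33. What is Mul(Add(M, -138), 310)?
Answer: -53010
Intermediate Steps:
M = -33
Mul(Add(M, -138), 310) = Mul(Add(-33, -138), 310) = Mul(-171, 310) = -53010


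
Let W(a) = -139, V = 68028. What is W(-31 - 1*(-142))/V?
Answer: -139/68028 ≈ -0.0020433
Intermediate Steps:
W(-31 - 1*(-142))/V = -139/68028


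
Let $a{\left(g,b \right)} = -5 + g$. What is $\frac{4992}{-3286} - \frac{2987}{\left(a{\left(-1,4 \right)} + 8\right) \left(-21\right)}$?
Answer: $\frac{4802809}{69006} \approx 69.6$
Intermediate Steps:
$\frac{4992}{-3286} - \frac{2987}{\left(a{\left(-1,4 \right)} + 8\right) \left(-21\right)} = \frac{4992}{-3286} - \frac{2987}{\left(\left(-5 - 1\right) + 8\right) \left(-21\right)} = 4992 \left(- \frac{1}{3286}\right) - \frac{2987}{\left(-6 + 8\right) \left(-21\right)} = - \frac{2496}{1643} - \frac{2987}{2 \left(-21\right)} = - \frac{2496}{1643} - \frac{2987}{-42} = - \frac{2496}{1643} - - \frac{2987}{42} = - \frac{2496}{1643} + \frac{2987}{42} = \frac{4802809}{69006}$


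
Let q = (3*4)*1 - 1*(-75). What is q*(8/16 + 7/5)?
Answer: 1653/10 ≈ 165.30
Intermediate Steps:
q = 87 (q = 12*1 + 75 = 12 + 75 = 87)
q*(8/16 + 7/5) = 87*(8/16 + 7/5) = 87*(8*(1/16) + 7*(1/5)) = 87*(1/2 + 7/5) = 87*(19/10) = 1653/10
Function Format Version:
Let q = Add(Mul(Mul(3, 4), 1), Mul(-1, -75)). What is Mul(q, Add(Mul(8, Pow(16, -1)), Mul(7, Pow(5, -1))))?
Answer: Rational(1653, 10) ≈ 165.30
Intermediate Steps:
q = 87 (q = Add(Mul(12, 1), 75) = Add(12, 75) = 87)
Mul(q, Add(Mul(8, Pow(16, -1)), Mul(7, Pow(5, -1)))) = Mul(87, Add(Mul(8, Pow(16, -1)), Mul(7, Pow(5, -1)))) = Mul(87, Add(Mul(8, Rational(1, 16)), Mul(7, Rational(1, 5)))) = Mul(87, Add(Rational(1, 2), Rational(7, 5))) = Mul(87, Rational(19, 10)) = Rational(1653, 10)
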